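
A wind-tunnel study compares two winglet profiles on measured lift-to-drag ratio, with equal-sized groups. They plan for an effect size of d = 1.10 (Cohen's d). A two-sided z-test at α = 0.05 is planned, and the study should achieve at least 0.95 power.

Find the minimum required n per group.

For power 0.95 need Φ(δ − z_{0.025}) = 0.95, so δ = z_{0.025} + z_{0.05} = 1.960 + 1.645 = 3.605.
(Ignoring the negligible lower-tail rejection probability gives the usual closed-form inversion.)
δ = d·√(n/2) ⇒ n = 2(δ/d)² = 2 × (3.605 / 1.10)² = 21.48.
Rounding up, n = 22 per group.

n = 22 per group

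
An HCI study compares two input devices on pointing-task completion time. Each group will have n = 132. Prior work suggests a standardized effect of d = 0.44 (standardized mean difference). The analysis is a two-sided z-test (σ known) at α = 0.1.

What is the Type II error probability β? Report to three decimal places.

β ≈ 0.027

Noncentrality parameter: δ = d·√(n/2) = 0.44 × √(132/2) = 3.5746
Two-sided α = 0.1 → critical value z_{0.05} = 1.645.
Power = Φ(δ − 1.645) + Φ(−δ − 1.645) = Φ(1.930) + Φ(-5.219) = 0.9732 + 0.0000 = 0.9732.
Type II error: β = 1 − power = 1 − 0.9732 = 0.0268.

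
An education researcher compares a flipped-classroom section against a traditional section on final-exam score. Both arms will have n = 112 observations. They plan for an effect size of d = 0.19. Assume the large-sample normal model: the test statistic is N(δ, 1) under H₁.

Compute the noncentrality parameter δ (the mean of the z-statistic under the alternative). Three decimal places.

δ ≈ 1.422

δ = d·√(n/2) = 0.19 × √(112/2) = 1.4218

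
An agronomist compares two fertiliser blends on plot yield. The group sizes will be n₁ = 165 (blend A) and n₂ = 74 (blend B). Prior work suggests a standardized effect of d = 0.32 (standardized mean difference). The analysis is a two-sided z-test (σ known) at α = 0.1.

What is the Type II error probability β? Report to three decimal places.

Noncentrality parameter: δ = d / √(1/n₁ + 1/n₂) = 0.32 / √(1/165 + 1/74) = 2.2872
Critical value for a two-sided test at α = 0.1: z_{α/2} = 1.645.
Power = Φ(δ − 1.645) + Φ(−δ − 1.645) = Φ(0.642) + Φ(-3.932) = 0.7397 + 0.0000 = 0.7397.
Type II error: β = 1 − power = 1 − 0.7397 = 0.2603.

β ≈ 0.260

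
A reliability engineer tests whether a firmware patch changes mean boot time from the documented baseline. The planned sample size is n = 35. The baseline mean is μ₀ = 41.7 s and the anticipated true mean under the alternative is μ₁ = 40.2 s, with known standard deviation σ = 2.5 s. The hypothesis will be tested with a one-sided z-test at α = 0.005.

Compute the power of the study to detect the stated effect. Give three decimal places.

Standardized effect: d = |μ₁ − μ₀| / σ = |40.2 − 41.7| / 2.5 = 0.6000
Noncentrality parameter: λ = d·√n = 0.6000 × √35 = 3.5496
Critical value for a one-sided test at α = 0.005: z_α = 2.576.
Power = Φ(λ − 2.576) = Φ(0.974) = 0.8349.

Power ≈ 0.835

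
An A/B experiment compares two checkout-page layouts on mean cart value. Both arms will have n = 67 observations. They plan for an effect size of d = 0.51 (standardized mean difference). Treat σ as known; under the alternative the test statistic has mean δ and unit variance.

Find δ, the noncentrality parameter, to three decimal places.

δ = d·√(n/2) = 0.51 × √(67/2) = 2.9518

δ ≈ 2.952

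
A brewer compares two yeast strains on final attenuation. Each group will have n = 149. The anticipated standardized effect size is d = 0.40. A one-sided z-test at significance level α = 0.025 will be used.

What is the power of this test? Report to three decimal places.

Power ≈ 0.932

Noncentrality parameter: δ = d·√(n/2) = 0.40 × √(149/2) = 3.4525
One-sided α = 0.025 → critical value z_{0.025} = 1.960.
Power = Φ(δ − 1.960) = Φ(1.493) = 0.9322.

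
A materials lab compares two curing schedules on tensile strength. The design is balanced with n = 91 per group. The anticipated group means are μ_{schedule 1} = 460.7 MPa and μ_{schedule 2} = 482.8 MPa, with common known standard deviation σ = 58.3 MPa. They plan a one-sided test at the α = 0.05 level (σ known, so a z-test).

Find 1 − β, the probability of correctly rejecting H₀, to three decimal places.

Standardized effect: d = |μ_{schedule 1} − μ_{schedule 2}| / σ = |460.7 − 482.8| / 58.3 = 0.3791
Noncentrality parameter: δ = d·√(n/2) = 0.3791 × √(91/2) = 2.5570
Critical value for a one-sided test at α = 0.05: z_α = 1.645.
Power = P(Z > 1.645 − δ) = Φ(0.912) = 0.8192.

Power ≈ 0.819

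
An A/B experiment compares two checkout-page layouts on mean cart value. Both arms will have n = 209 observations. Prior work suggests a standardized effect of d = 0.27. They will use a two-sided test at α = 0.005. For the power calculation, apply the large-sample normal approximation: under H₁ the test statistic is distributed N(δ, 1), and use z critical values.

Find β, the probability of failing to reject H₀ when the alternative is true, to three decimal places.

Noncentrality parameter: δ = d·√(n/2) = 0.27 × √(209/2) = 2.7601
Two-sided α = 0.005 → critical value z_{0.0025} = 2.807.
Power = Φ(δ − 2.807) + Φ(−δ − 2.807) = Φ(-0.047) + Φ(-5.567) = 0.4813 + 0.0000 = 0.4813.
Type II error: β = 1 − power = 1 − 0.4813 = 0.5187.

β ≈ 0.519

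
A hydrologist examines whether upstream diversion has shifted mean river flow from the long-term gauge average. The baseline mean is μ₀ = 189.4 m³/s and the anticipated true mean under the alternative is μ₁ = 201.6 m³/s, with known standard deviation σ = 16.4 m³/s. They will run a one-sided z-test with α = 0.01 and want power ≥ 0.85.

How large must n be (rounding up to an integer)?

Standardized effect: d = |μ₁ − μ₀| / σ = |201.6 − 189.4| / 16.4 = 0.7439
For power 0.85 need Φ(δ − z_{0.01}) = 0.85, so δ = z_{0.01} + z_{0.15} = 2.326 + 1.036 = 3.363.
δ = d·√n ⇒ n = (δ/d)² = (3.363 / 0.7439)² = 20.43.
Rounding up, n = 21.

n = 21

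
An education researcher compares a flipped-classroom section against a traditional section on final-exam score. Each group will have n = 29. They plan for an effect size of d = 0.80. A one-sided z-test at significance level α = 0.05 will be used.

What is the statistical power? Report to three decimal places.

Noncentrality parameter: δ = d·√(n/2) = 0.80 × √(29/2) = 3.0463
Critical value for a one-sided test at α = 0.05: z_α = 1.645.
Power = P(Z > 1.645 − δ) = Φ(1.401) = 0.9195.

Power ≈ 0.919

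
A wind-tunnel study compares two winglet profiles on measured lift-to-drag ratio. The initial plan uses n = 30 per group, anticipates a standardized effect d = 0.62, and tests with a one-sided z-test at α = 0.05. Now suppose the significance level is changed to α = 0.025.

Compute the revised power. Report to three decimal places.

Power ≈ 0.670

δ = d·√(n/2) = 0.62 × √(30/2) = 2.4012 (unchanged). New critical value: z_{0.025} = 1.960.
Revised power = Φ(δ − 1.960) = Φ(0.441) = 0.6705.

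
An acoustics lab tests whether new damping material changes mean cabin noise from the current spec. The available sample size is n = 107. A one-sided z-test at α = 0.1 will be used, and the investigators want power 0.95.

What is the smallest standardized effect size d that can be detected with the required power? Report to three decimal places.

Required noncentrality: δ = z_{0.1} + z_{0.05} = 1.282 + 1.645 = 2.926.
δ = d·√n ⇒ d = δ/√n = 2.926/√107 = 0.2829.

d ≈ 0.283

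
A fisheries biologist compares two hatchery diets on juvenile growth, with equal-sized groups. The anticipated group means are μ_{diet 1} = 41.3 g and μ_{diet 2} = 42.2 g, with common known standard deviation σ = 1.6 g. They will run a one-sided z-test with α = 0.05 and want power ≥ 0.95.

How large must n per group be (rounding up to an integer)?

Standardized effect: d = |μ_{diet 1} − μ_{diet 2}| / σ = |41.3 − 42.2| / 1.6 = 0.5625
For power 0.95 need Φ(δ − z_{0.05}) = 0.95, so δ = z_{0.05} + z_{0.05} = 1.645 + 1.645 = 3.290.
δ = d·√(n/2) ⇒ n = 2(δ/d)² = 2 × (3.290 / 0.5625)² = 68.41.
Round up to the next whole unit.

n = 69 per group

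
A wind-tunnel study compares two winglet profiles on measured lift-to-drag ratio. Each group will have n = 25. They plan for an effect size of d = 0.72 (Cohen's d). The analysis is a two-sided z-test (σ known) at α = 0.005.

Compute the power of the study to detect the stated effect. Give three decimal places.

Power ≈ 0.397

Noncentrality parameter: δ = d·√(n/2) = 0.72 × √(25/2) = 2.5456
Two-sided α = 0.005 → critical value z_{0.0025} = 2.807.
Power = Φ(δ − 2.807) + Φ(−δ − 2.807) = Φ(-0.261) + Φ(-5.353) = 0.3969 + 0.0000 = 0.3969.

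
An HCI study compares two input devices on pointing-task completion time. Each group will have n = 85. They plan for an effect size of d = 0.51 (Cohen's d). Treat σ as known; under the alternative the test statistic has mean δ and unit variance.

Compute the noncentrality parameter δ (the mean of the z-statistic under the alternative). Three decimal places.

δ = d·√(n/2) = 0.51 × √(85/2) = 3.3248

δ ≈ 3.325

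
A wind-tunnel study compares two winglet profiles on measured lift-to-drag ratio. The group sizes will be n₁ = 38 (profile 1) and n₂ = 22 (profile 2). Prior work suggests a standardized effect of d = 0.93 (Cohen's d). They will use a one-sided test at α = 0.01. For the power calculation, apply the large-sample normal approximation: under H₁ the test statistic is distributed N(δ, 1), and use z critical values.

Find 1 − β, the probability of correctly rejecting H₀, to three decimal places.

Noncentrality parameter: δ = d / √(1/n₁ + 1/n₂) = 0.93 / √(1/38 + 1/22) = 3.4714
Critical value for a one-sided test at α = 0.01: z_α = 2.326.
Power = Φ(δ − 2.326) = Φ(1.145) = 0.8739.

Power ≈ 0.874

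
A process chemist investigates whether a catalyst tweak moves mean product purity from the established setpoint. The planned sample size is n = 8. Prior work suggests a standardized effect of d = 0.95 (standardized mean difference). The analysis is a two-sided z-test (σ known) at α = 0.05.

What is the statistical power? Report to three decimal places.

Noncentrality parameter: δ = d·√n = 0.95 × √8 = 2.6870
Critical value for a two-sided test at α = 0.05: z_{α/2} = 1.960.
Power = Φ(δ − 1.960) + Φ(−δ − 1.960) = Φ(0.727) + Φ(-4.647) = 0.7664 + 0.0000 = 0.7664.

Power ≈ 0.766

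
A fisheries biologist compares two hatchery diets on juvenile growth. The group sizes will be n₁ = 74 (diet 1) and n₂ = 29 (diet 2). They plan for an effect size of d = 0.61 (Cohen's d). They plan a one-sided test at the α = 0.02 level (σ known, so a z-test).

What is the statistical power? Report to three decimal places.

Noncentrality parameter: δ = d / √(1/n₁ + 1/n₂) = 0.61 / √(1/74 + 1/29) = 2.7844
Critical value for a one-sided test at α = 0.02: z_α = 2.054.
Power = Φ(δ − 2.054) = Φ(0.731) = 0.7675.

Power ≈ 0.767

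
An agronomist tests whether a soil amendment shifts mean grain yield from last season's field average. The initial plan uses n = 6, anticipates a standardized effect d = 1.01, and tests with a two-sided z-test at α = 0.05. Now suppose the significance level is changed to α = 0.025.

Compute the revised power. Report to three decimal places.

Power ≈ 0.592

δ = d·√n = 1.01 × √6 = 2.4740 (unchanged). New critical value: z_{0.0125} = 2.241.
Revised power = Φ(δ − 2.241) + Φ(−δ − 2.241) = Φ(0.233) + Φ(-4.715) = 0.5920 + 0.0000 = 0.5920.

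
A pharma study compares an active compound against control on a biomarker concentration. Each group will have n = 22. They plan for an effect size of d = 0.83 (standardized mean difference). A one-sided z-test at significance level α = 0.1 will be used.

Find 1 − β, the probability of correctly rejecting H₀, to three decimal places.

Noncentrality parameter: λ = d·√(n/2) = 0.83 × √(22/2) = 2.7528
One-sided α = 0.1 → critical value z_{0.1} = 1.282.
Power = Φ(λ − 1.282) = Φ(1.471) = 0.9294.

Power ≈ 0.929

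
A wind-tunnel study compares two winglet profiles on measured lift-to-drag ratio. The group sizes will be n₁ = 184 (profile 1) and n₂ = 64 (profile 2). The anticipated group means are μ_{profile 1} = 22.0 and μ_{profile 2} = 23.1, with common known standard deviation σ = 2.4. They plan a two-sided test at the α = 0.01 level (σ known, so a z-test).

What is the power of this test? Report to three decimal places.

Standardized effect: d = |μ_{profile 1} − μ_{profile 2}| / σ = |22.0 − 23.1| / 2.4 = 0.4583
Noncentrality parameter: δ = d / √(1/n₁ + 1/n₂) = 0.4583 / √(1/184 + 1/64) = 3.1583
Critical value for a two-sided test at α = 0.01: z_{α/2} = 2.576.
Power = Φ(δ − 2.576) + Φ(−δ − 2.576) = Φ(0.582) + Φ(-5.734) = 0.7199 + 0.0000 = 0.7199.

Power ≈ 0.720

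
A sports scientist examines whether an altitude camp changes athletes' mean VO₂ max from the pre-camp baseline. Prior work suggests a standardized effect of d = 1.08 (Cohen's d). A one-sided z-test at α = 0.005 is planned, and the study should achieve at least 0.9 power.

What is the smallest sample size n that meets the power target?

n = 13

Set Φ(δ − 2.576) = 0.9; then δ − 2.576 = Φ⁻¹(0.9) = 1.282, giving δ = 3.857.
δ = d·√n ⇒ n = (δ/d)² = (3.857 / 1.08)² = 12.76.
Rounding up, n = 13.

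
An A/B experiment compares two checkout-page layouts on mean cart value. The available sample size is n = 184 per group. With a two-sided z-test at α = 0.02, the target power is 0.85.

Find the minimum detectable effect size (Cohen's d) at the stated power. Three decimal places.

d ≈ 0.351

Need Φ(δ − 2.326) = 0.85, so δ = 2.326 + 1.036 = 3.363.
(Lower-tail contribution to power is negligible for δ > 0.)
δ = d·√(n/2) ⇒ d = δ/√(n/2) = 3.363/√(184/2) = 0.3506.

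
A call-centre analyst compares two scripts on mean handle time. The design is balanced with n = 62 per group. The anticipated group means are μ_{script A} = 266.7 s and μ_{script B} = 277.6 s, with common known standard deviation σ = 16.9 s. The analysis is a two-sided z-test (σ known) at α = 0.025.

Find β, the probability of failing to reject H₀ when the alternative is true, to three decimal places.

β ≈ 0.089

Standardized effect: d = |μ_{script A} − μ_{script B}| / σ = |266.7 − 277.6| / 16.9 = 0.6450
Noncentrality parameter: δ = d·√(n/2) = 0.6450 × √(62/2) = 3.5910
Critical value for a two-sided test at α = 0.025: z_{α/2} = 2.241.
Power = Φ(δ − 2.241) + Φ(−δ − 2.241) = Φ(1.350) + Φ(-5.832) = 0.9114 + 0.0000 = 0.9114.
Type II error: β = 1 − power = 1 − 0.9114 = 0.0886.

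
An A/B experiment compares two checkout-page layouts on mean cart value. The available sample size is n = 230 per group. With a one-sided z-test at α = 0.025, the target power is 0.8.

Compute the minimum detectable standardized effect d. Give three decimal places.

Need Φ(δ − 1.960) = 0.8, so δ = 1.960 + 0.842 = 2.802.
δ = d·√(n/2) ⇒ d = δ/√(n/2) = 2.802/√(230/2) = 0.2612.

d ≈ 0.261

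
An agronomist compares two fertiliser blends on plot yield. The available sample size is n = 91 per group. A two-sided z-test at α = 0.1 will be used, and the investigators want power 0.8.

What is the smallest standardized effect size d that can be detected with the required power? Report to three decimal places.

Need Φ(δ − 1.645) = 0.8, so δ = 1.645 + 0.842 = 2.486.
(Lower-tail contribution to power is negligible for δ > 0.)
δ = d·√(n/2) ⇒ d = δ/√(n/2) = 2.486/√(91/2) = 0.3686.

d ≈ 0.369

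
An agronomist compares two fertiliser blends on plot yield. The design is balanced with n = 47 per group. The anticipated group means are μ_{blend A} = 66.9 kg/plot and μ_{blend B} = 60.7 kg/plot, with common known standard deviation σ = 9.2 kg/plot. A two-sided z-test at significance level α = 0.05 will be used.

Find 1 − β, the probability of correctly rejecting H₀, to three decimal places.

Power ≈ 0.904

Standardized effect: d = |μ_{blend A} − μ_{blend B}| / σ = |66.9 − 60.7| / 9.2 = 0.6739
Noncentrality parameter: δ = d·√(n/2) = 0.6739 × √(47/2) = 3.2669
Critical value for a two-sided test at α = 0.05: z_{α/2} = 1.960.
Power = Φ(δ − 1.960) + Φ(−δ − 1.960) = Φ(1.307) + Φ(-5.227) = 0.9044 + 0.0000 = 0.9044.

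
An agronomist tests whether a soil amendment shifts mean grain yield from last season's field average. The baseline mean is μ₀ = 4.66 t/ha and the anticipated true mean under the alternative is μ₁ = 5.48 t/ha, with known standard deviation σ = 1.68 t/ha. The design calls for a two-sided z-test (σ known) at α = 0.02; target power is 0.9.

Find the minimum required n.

n = 55

Standardized effect: d = |μ₁ − μ₀| / σ = |5.48 − 4.66| / 1.68 = 0.4881
For power 0.9 need Φ(δ − z_{0.01}) = 0.9, so δ = z_{0.01} + z_{0.10} = 2.326 + 1.282 = 3.608.
(For δ > 0 the lower-tail rejection region contributes negligibly to power, so the one-term inversion is standard.)
δ = d·√n ⇒ n = (δ/d)² = (3.608 / 0.4881)² = 54.64.
Rounding up, n = 55.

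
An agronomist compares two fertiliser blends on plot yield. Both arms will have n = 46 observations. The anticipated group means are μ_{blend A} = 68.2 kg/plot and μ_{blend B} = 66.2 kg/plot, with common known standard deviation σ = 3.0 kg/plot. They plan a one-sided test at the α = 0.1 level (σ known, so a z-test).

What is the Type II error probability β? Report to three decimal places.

β ≈ 0.028

Standardized effect: d = |μ_{blend A} − μ_{blend B}| / σ = |68.2 − 66.2| / 3.0 = 0.6667
Noncentrality parameter: λ = d·√(n/2) = 0.6667 × √(46/2) = 3.1972
One-sided α = 0.1 → critical value z_{0.1} = 1.282.
Power = Φ(λ − 1.282) = Φ(1.916) = 0.9723.
Type II error: β = 1 − power = 1 − 0.9723 = 0.0277.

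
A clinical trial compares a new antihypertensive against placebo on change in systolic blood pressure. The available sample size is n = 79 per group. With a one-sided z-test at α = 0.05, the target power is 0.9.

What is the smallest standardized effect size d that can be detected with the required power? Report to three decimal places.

d ≈ 0.466

Need Φ(δ − 1.645) = 0.9, so δ = 1.645 + 1.282 = 2.926.
δ = d·√(n/2) ⇒ d = δ/√(n/2) = 2.926/√(79/2) = 0.4656.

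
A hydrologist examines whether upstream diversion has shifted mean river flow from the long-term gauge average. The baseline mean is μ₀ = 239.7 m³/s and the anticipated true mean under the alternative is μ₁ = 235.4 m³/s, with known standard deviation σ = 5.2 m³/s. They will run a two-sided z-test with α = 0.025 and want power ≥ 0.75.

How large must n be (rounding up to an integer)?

Standardized effect: d = |μ₁ − μ₀| / σ = |235.4 − 239.7| / 5.2 = 0.8269
Set Φ(δ − 2.241) = 0.75; then δ − 2.241 = Φ⁻¹(0.75) = 0.674, giving δ = 2.916.
(Ignoring the negligible lower-tail rejection probability gives the usual closed-form inversion.)
δ = d·√n ⇒ n = (δ/d)² = (2.916 / 0.8269)² = 12.43.
Rounding up, n = 13.

n = 13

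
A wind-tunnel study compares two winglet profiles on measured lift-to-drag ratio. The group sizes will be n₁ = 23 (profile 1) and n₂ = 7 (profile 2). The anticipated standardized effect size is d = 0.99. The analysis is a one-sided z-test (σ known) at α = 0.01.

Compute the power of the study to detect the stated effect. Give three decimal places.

Power ≈ 0.487

Noncentrality parameter: δ = d / √(1/n₁ + 1/n₂) = 0.99 / √(1/23 + 1/7) = 2.2934
One-sided α = 0.01 → critical value z_{0.01} = 2.326.
Power = Φ(δ − 2.326) = Φ(-0.033) = 0.4869.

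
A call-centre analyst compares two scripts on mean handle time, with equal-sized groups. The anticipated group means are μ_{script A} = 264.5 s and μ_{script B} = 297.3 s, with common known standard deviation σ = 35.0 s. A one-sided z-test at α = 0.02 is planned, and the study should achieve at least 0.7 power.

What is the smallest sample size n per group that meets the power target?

n = 16 per group

Standardized effect: d = |μ_{script A} − μ_{script B}| / σ = |264.5 − 297.3| / 35.0 = 0.9371
Set Φ(δ − 2.054) = 0.7; then δ − 2.054 = Φ⁻¹(0.7) = 0.524, giving δ = 2.578.
δ = d·√(n/2) ⇒ n = 2(δ/d)² = 2 × (2.578 / 0.9371)² = 15.14.
Rounding up, n = 16 per group.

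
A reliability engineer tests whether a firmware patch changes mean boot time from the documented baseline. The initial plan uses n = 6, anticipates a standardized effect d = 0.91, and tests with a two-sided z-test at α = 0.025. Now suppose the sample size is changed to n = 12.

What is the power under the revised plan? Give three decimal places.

Power ≈ 0.819

With n = 12: δ = d·√n = 0.91 × √12 = 3.1523. Critical value z_{0.0125} = 2.241.
Revised power = Φ(δ − 2.241) + Φ(−δ − 2.241) = Φ(0.911) + Φ(-5.394) = 0.8188 + 0.0000 = 0.8188.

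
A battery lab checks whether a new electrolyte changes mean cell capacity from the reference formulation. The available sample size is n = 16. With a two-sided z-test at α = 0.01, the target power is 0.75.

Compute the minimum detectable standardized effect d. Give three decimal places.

d ≈ 0.813

Required noncentrality: δ = z_{0.005} + z_{0.25} = 2.576 + 0.674 = 3.250.
(The second rejection-region term Φ(−δ − z_{α/2}) is negligible and dropped.)
δ = d·√n ⇒ d = δ/√n = 3.250/√16 = 0.8126.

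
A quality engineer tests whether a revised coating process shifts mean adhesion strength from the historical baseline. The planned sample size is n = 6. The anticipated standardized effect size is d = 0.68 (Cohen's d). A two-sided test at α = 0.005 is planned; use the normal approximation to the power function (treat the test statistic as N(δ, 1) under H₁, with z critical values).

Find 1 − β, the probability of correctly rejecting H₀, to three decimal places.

Noncentrality parameter: δ = d·√n = 0.68 × √6 = 1.6657
Critical value for a two-sided test at α = 0.005: z_{α/2} = 2.807.
Power = Φ(δ − 2.807) + Φ(−δ − 2.807) = Φ(-1.141) + Φ(-4.473) = 0.1269 + 0.0000 = 0.1269.

Power ≈ 0.127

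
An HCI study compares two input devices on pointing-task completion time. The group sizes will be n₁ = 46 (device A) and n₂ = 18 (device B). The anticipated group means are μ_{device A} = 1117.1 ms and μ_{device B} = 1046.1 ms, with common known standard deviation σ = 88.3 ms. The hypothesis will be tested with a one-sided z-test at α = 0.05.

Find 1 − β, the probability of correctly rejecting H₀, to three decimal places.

Standardized effect: d = |μ_{device A} − μ_{device B}| / σ = |1117.1 − 1046.1| / 88.3 = 0.8041
Noncentrality parameter: δ = d / √(1/n₁ + 1/n₂) = 0.8041 / √(1/46 + 1/18) = 2.8922
Critical value for a one-sided test at α = 0.05: z_α = 1.645.
Power = Φ(δ − 1.645) = Φ(1.247) = 0.8939.

Power ≈ 0.894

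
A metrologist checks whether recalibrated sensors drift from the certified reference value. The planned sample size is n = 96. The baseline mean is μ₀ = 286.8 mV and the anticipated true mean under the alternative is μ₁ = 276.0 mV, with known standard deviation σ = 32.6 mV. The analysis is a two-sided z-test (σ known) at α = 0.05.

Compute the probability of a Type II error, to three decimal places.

Standardized effect: d = |μ₁ − μ₀| / σ = |276.0 − 286.8| / 32.6 = 0.3313
Noncentrality parameter: δ = d·√n = 0.3313 × √96 = 3.2459
Critical value for a two-sided test at α = 0.05: z_{α/2} = 1.960.
Power = Φ(δ − 1.960) + Φ(−δ − 1.960) = Φ(1.286) + Φ(-5.206) = 0.9008 + 0.0000 = 0.9008.
Type II error: β = 1 − power = 1 − 0.9008 = 0.0992.

β ≈ 0.099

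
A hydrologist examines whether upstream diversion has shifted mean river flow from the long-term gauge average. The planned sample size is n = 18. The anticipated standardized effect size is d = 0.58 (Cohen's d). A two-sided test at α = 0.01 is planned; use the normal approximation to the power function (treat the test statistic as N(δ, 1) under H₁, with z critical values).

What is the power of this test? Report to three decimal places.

Noncentrality parameter: δ = d·√n = 0.58 × √18 = 2.4607
Critical value for a two-sided test at α = 0.01: z_{α/2} = 2.576.
Power = Φ(δ − 2.576) + Φ(−δ − 2.576) = Φ(-0.115) + Φ(-5.037) = 0.4542 + 0.0000 = 0.4542.

Power ≈ 0.454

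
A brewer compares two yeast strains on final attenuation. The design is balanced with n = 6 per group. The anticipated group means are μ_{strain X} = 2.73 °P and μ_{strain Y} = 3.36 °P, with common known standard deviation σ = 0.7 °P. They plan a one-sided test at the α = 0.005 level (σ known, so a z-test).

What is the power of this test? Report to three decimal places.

Standardized effect: d = |μ_{strain X} − μ_{strain Y}| / σ = |2.73 − 3.36| / 0.7 = 0.9000
Noncentrality parameter: λ = d·√(n/2) = 0.9000 × √(6/2) = 1.5588
One-sided α = 0.005 → critical value z_{0.005} = 2.576.
Power = P(Z > 2.576 − λ) = Φ(-1.017) = 0.1546.

Power ≈ 0.155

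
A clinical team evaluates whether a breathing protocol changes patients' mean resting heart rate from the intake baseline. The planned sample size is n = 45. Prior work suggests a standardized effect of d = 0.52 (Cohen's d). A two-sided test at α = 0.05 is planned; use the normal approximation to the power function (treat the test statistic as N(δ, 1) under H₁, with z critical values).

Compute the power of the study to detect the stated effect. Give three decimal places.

Noncentrality parameter: λ = d·√n = 0.52 × √45 = 3.4883
Two-sided α = 0.05 → critical value z_{0.025} = 1.960.
Power = Φ(λ − 1.960) + Φ(−λ − 1.960) = Φ(1.528) + Φ(-5.448) = 0.9368 + 0.0000 = 0.9368.

Power ≈ 0.937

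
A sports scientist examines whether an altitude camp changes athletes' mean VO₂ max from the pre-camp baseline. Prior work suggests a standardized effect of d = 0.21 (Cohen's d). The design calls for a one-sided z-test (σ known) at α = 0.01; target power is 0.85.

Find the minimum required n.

For power 0.85 need Φ(δ − z_{0.01}) = 0.85, so δ = z_{0.01} + z_{0.15} = 2.326 + 1.036 = 3.363.
δ = d·√n ⇒ n = (δ/d)² = (3.363 / 0.21)² = 256.42.
Round up to the next whole unit.

n = 257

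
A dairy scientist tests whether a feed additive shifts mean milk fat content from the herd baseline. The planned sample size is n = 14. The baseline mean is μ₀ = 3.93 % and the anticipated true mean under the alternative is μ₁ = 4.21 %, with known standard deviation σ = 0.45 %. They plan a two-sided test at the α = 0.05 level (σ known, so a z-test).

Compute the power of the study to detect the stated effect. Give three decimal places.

Standardized effect: d = |μ₁ − μ₀| / σ = |4.21 − 3.93| / 0.45 = 0.6222
Noncentrality parameter: δ = d·√n = 0.6222 × √14 = 2.3281
Critical value for a two-sided test at α = 0.05: z_{α/2} = 1.960.
Power = Φ(δ − 1.960) + Φ(−δ − 1.960) = Φ(0.368) + Φ(-4.288) = 0.6436 + 0.0000 = 0.6436.

Power ≈ 0.644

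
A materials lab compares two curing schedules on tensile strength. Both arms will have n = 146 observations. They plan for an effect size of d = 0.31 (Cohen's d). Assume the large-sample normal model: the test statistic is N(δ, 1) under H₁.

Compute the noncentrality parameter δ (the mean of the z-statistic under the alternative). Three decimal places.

The noncentrality parameter scales effect size by the design's sample-size factor: δ = d·√(n/2) = 0.31 × √(146/2) = 2.6486

δ ≈ 2.649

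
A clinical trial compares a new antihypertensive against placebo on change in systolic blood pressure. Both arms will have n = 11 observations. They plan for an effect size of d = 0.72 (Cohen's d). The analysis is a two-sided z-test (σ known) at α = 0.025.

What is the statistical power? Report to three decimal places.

Noncentrality parameter: δ = d·√(n/2) = 0.72 × √(11/2) = 1.6885
Two-sided α = 0.025 → critical value z_{0.0125} = 2.241.
Power = Φ(δ − 2.241) + Φ(−δ − 2.241) = Φ(-0.553) + Φ(-3.930) = 0.2902 + 0.0000 = 0.2902.

Power ≈ 0.290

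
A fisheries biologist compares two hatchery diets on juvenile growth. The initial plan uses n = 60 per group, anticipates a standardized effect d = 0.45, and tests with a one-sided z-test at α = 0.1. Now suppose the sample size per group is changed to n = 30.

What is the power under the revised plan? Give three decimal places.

Power ≈ 0.678

With n = 30 per group: δ = d·√(n/2) = 0.45 × √(30/2) = 1.7428. Critical value z_{0.1} = 1.282.
Revised power = Φ(δ − 1.282) = Φ(0.461) = 0.6777.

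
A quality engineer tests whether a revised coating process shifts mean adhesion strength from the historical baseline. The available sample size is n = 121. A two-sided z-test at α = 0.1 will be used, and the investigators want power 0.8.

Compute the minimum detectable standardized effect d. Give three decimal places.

Required noncentrality: δ = z_{0.05} + z_{0.20} = 1.645 + 0.842 = 2.486.
(Lower-tail contribution to power is negligible for δ > 0.)
δ = d·√n ⇒ d = δ/√n = 2.486/√121 = 0.2260.

d ≈ 0.226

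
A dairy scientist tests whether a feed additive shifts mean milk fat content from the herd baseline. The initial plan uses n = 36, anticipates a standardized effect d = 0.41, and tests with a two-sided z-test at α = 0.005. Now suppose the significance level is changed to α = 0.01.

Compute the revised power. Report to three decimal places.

Power ≈ 0.454

δ = d·√n = 0.41 × √36 = 2.4600 (unchanged). New critical value: z_{0.005} = 2.576.
Revised power = Φ(δ − 2.576) + Φ(−δ − 2.576) = Φ(-0.116) + Φ(-5.036) = 0.4539 + 0.0000 = 0.4539.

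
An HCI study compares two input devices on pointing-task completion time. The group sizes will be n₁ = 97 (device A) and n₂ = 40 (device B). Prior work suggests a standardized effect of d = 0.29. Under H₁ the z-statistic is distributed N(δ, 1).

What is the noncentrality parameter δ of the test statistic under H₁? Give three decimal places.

The noncentrality parameter scales effect size by the design's sample-size factor: δ = d / √(1/n₁ + 1/n₂) = 0.29 / √(1/97 + 1/40) = 1.5433

δ ≈ 1.543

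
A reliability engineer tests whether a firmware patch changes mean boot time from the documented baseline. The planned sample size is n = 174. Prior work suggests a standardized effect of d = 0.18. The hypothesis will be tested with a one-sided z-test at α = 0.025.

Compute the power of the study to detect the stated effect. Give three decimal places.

Power ≈ 0.661

Noncentrality parameter: δ = d·√n = 0.18 × √174 = 2.3744
Critical value for a one-sided test at α = 0.025: z_α = 1.960.
Power = Φ(δ − 1.960) = Φ(0.414) = 0.6607.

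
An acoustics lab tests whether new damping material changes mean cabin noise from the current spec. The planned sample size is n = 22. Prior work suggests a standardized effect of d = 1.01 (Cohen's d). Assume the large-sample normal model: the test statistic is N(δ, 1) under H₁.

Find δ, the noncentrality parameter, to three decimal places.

The noncentrality parameter scales effect size by the design's sample-size factor: δ = d·√n = 1.01 × √22 = 4.7373

δ ≈ 4.737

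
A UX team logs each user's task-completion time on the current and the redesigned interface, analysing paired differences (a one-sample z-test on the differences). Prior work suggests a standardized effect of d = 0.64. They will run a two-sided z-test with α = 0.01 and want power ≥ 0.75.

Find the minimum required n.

For power 0.75 need Φ(δ − z_{0.005}) = 0.75, so δ = z_{0.005} + z_{0.25} = 2.576 + 0.674 = 3.250.
(The Φ(−δ − z_{α/2}) term is vanishingly small for δ > 0 and is dropped in the standard sample-size formula.)
δ = d·√n ⇒ n = (δ/d)² = (3.250 / 0.64)² = 25.79.
Rounding up, n = 26.

n = 26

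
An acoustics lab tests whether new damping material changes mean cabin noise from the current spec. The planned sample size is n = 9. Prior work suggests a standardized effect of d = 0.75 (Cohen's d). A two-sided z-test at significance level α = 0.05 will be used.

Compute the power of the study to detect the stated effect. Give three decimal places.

Noncentrality parameter: δ = d·√n = 0.75 × √9 = 2.2500
Two-sided α = 0.05 → critical value z_{0.025} = 1.960.
Power = Φ(δ − 1.960) + Φ(−δ − 1.960) = Φ(0.290) + Φ(-4.210) = 0.6141 + 0.0000 = 0.6141.

Power ≈ 0.614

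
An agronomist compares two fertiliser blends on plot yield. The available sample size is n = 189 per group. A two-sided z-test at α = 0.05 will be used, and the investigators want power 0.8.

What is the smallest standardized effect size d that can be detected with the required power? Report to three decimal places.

d ≈ 0.288

Need Φ(δ − 1.960) = 0.8, so δ = 1.960 + 0.842 = 2.802.
(The second rejection-region term Φ(−δ − z_{α/2}) is negligible and dropped.)
δ = d·√(n/2) ⇒ d = δ/√(n/2) = 2.802/√(189/2) = 0.2882.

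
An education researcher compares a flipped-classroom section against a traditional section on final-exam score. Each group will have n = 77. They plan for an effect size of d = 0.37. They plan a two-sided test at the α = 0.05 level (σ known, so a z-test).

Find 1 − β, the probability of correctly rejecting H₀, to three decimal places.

Noncentrality parameter: δ = d·√(n/2) = 0.37 × √(77/2) = 2.2958
Critical value for a two-sided test at α = 0.05: z_{α/2} = 1.960.
Power = Φ(δ − 1.960) + Φ(−δ − 1.960) = Φ(0.336) + Φ(-4.256) = 0.6315 + 0.0000 = 0.6315.

Power ≈ 0.632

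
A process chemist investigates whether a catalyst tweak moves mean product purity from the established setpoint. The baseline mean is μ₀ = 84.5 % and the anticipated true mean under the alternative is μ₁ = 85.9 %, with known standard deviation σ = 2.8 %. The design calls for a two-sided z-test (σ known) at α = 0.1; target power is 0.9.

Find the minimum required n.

n = 35

Standardized effect: d = |μ₁ − μ₀| / σ = |85.9 − 84.5| / 2.8 = 0.5000
For power 0.9 need Φ(δ − z_{0.05}) = 0.9, so δ = z_{0.05} + z_{0.10} = 1.645 + 1.282 = 2.926.
(The Φ(−δ − z_{α/2}) term is vanishingly small for δ > 0 and is dropped in the standard sample-size formula.)
δ = d·√n ⇒ n = (δ/d)² = (2.926 / 0.5000)² = 34.26.
Round up to the next whole unit.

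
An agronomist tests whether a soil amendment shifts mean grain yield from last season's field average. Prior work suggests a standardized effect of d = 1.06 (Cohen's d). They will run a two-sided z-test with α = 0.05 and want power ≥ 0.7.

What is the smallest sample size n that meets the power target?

Set Φ(δ − 1.960) = 0.7; then δ − 1.960 = Φ⁻¹(0.7) = 0.524, giving δ = 2.484.
(The Φ(−δ − z_{α/2}) term is vanishingly small for δ > 0 and is dropped in the standard sample-size formula.)
δ = d·√n ⇒ n = (δ/d)² = (2.484 / 1.06)² = 5.49.
Round up to the next whole unit.

n = 6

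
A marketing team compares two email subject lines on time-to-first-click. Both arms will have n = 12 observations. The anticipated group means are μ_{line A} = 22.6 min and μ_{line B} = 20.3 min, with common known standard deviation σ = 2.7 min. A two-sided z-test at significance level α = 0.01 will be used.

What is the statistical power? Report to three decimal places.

Power ≈ 0.312

Standardized effect: d = |μ_{line A} − μ_{line B}| / σ = |22.6 − 20.3| / 2.7 = 0.8519
Noncentrality parameter: δ = d·√(n/2) = 0.8519 × √(12/2) = 2.0866
Two-sided α = 0.01 → critical value z_{0.005} = 2.576.
Power = Φ(δ − 2.576) + Φ(−δ − 2.576) = Φ(-0.489) + Φ(-4.662) = 0.3123 + 0.0000 = 0.3123.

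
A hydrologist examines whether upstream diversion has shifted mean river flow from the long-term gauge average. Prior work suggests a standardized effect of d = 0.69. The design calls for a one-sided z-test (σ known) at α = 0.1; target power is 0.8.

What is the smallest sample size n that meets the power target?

n = 10

For power 0.8 need Φ(δ − z_{0.1}) = 0.8, so δ = z_{0.1} + z_{0.20} = 1.282 + 0.842 = 2.123.
δ = d·√n ⇒ n = (δ/d)² = (2.123 / 0.69)² = 9.47.
Round up to the next whole unit.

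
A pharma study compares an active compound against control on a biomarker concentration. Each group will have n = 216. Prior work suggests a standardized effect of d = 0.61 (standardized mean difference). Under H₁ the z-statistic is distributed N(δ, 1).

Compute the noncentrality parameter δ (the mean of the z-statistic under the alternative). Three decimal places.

δ ≈ 6.339

The noncentrality parameter scales effect size by the design's sample-size factor: δ = d·√(n/2) = 0.61 × √(216/2) = 6.3393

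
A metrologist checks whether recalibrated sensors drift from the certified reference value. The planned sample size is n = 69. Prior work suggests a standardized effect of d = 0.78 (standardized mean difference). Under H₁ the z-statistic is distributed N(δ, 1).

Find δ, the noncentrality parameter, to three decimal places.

δ ≈ 6.479

The noncentrality parameter scales effect size by the design's sample-size factor: δ = d·√n = 0.78 × √69 = 6.4792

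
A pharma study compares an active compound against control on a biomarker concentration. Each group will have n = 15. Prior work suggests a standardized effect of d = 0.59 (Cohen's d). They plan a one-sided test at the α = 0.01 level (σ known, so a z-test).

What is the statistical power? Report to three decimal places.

Noncentrality parameter: δ = d·√(n/2) = 0.59 × √(15/2) = 1.6158
One-sided α = 0.01 → critical value z_{0.01} = 2.326.
Power = P(Z > 2.326 − δ) = Φ(-0.711) = 0.2387.

Power ≈ 0.239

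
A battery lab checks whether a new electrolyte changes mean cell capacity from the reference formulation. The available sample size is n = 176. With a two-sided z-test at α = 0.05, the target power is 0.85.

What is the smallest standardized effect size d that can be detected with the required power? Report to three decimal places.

Required noncentrality: δ = z_{0.025} + z_{0.15} = 1.960 + 1.036 = 2.996.
(Lower-tail contribution to power is negligible for δ > 0.)
δ = d·√n ⇒ d = δ/√n = 2.996/√176 = 0.2259.

d ≈ 0.226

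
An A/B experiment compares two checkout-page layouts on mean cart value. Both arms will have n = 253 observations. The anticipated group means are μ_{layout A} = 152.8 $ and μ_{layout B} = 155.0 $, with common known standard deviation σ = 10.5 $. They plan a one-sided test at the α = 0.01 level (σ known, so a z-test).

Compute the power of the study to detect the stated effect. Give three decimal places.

Power ≈ 0.512

Standardized effect: d = |μ_{layout A} − μ_{layout B}| / σ = |152.8 − 155.0| / 10.5 = 0.2095
Noncentrality parameter: δ = d·√(n/2) = 0.2095 × √(253/2) = 2.3566
Critical value for a one-sided test at α = 0.01: z_α = 2.326.
Power = Φ(δ − 2.326) = Φ(0.030) = 0.5121.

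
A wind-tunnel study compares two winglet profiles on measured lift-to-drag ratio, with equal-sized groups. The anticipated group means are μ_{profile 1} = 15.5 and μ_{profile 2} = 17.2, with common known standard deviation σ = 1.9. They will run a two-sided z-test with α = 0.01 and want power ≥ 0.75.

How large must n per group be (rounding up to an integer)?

Standardized effect: d = |μ_{profile 1} − μ_{profile 2}| / σ = |15.5 − 17.2| / 1.9 = 0.8947
Set Φ(δ − 2.576) = 0.75; then δ − 2.576 = Φ⁻¹(0.75) = 0.674, giving δ = 3.250.
(The Φ(−δ − z_{α/2}) term is vanishingly small for δ > 0 and is dropped in the standard sample-size formula.)
δ = d·√(n/2) ⇒ n = 2(δ/d)² = 2 × (3.250 / 0.8947)² = 26.39.
Round up to the next whole unit.

n = 27 per group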